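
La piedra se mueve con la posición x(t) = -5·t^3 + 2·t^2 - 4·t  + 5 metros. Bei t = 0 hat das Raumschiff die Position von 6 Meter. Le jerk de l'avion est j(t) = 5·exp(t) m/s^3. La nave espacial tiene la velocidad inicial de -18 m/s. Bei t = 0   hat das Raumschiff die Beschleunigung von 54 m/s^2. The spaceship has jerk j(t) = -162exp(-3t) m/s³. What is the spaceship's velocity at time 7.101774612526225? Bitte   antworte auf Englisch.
To find the answer, we compute 2 integrals of j(t) = -162·exp(-3·t). Integrating jerk and using the initial condition a(0) = 54, we get a(t) = 54·exp(-3·t). Integrating acceleration and using the initial condition v(0) = -18, we get v(t) = -18·exp(-3·t). From the given velocity equation v(t) = -18·exp(-3·t), we substitute t = 7.101774612526225 to get v = -1.00574510444544E-8.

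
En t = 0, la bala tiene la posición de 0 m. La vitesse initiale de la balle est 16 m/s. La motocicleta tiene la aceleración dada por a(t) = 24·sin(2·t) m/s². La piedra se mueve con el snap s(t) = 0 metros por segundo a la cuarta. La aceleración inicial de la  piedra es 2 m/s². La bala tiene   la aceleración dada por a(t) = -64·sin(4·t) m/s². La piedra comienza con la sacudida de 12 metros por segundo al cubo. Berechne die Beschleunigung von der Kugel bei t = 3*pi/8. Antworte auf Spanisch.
De la ecuación de la aceleración a(t) = -64·sin(4·t), sustituimos t = 3*pi/8 para obtener a = 64.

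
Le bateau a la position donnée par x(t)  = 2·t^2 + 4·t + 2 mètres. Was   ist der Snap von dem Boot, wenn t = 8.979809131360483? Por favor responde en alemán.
Um dies zu lösen, müssen wir 4 Ableitungen unserer Gleichung für die Position x(t) = 2·t^2 + 4·t + 2 nehmen. Durch Ableiten von der Position erhalten wir die Geschwindigkeit: v(t) = 4·t + 4. Mit d/dt von v(t) finden wir a(t) = 4. Durch Ableiten von der Beschleunigung erhalten wir den Ruck: j(t) = 0. Die Ableitung von dem Ruck ergibt den Snap: s(t) = 0. Wir haben den Snap s(t) = 0. Durch Einsetzen von t = 8.979809131360483: s(8.979809131360483) = 0.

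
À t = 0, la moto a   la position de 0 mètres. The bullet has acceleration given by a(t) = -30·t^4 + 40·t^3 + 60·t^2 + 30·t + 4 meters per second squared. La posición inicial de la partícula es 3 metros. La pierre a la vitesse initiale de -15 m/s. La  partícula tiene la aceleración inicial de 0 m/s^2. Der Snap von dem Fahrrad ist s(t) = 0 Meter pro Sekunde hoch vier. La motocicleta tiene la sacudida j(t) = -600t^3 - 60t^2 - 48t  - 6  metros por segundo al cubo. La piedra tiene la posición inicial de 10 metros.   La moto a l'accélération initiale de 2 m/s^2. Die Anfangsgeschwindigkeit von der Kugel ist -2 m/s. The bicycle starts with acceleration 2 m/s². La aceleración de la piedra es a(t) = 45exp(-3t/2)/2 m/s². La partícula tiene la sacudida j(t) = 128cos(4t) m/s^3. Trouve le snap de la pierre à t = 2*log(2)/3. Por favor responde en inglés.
We must differentiate our acceleration equation a(t) = 45·exp(-3·t/2)/2 2 times. Differentiating acceleration, we get jerk: j(t) = -135·exp(-3·t/2)/4. Differentiating jerk, we get snap: s(t) = 405·exp(-3·t/2)/8. Using s(t) = 405·exp(-3·t/2)/8 and substituting t = 2*log(2)/3, we find s = 405/16.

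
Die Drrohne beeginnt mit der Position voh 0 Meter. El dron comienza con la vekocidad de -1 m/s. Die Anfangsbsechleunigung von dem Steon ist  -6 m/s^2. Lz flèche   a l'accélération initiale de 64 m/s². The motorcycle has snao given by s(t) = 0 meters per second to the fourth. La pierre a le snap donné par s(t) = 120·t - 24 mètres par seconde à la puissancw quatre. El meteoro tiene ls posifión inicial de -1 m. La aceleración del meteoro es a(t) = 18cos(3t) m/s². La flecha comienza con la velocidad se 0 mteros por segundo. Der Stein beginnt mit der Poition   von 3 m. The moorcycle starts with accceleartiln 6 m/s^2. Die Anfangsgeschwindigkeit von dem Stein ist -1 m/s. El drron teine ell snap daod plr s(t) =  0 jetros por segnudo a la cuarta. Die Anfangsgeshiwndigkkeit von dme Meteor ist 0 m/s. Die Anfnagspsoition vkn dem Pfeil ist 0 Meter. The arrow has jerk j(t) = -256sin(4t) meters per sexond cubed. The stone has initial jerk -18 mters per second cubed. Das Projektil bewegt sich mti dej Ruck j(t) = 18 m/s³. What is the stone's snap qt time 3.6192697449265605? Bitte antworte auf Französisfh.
En utilisant s(t) = 120·t - 24 et en substituant t = 3.6192697449265605, nous trouvons s = 410.312369391187.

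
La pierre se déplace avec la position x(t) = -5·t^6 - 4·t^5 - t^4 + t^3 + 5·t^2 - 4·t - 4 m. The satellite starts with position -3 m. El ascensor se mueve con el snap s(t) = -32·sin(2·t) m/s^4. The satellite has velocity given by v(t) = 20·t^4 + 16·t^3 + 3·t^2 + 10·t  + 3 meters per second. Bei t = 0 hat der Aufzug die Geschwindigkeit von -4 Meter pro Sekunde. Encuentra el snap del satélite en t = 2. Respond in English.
To solve this, we need to take 3 derivatives of our velocity equation v(t) = 20·t^4 + 16·t^3 + 3·t^2 + 10·t + 3. The derivative of velocity gives acceleration: a(t) = 80·t^3 + 48·t^2 + 6·t + 10. Differentiating acceleration, we get jerk: j(t) = 240·t^2 + 96·t + 6. Taking d/dt of j(t), we find s(t) = 480·t + 96. Using s(t) = 480·t + 96 and substituting t = 2, we find s = 1056.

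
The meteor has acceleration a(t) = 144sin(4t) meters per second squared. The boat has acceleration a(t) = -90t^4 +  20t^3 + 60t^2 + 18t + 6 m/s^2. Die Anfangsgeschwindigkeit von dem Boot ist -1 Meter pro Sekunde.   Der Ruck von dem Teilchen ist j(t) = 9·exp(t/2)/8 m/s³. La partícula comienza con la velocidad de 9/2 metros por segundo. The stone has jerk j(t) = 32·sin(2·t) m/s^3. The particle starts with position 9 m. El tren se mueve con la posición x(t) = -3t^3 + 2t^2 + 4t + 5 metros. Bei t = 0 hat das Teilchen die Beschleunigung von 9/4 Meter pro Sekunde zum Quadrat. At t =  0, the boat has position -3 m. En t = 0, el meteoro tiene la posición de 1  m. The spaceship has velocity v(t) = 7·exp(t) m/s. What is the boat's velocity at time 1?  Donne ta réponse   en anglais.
To solve this, we need to take 1 antiderivative of our acceleration equation a(t) = -90·t^4 + 20·t^3 + 60·t^2 + 18·t + 6. Finding the integral of a(t) and using v(0) = -1: v(t) = -18·t^5 + 5·t^4 + 20·t^3 + 9·t^2 + 6·t - 1. From the given velocity equation v(t) = -18·t^5 + 5·t^4 + 20·t^3 + 9·t^2 + 6·t - 1, we substitute t = 1 to get v = 21.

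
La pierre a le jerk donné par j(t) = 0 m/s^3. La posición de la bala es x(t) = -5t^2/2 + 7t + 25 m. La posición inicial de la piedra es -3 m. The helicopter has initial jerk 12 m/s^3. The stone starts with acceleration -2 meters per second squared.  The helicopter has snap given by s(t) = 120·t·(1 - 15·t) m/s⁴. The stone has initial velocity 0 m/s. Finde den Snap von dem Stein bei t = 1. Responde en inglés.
To solve this, we need to take 1 derivative of our jerk equation j(t) = 0. Differentiating jerk, we get snap: s(t) = 0. We have snap s(t) = 0. Substituting t = 1: s(1) = 0.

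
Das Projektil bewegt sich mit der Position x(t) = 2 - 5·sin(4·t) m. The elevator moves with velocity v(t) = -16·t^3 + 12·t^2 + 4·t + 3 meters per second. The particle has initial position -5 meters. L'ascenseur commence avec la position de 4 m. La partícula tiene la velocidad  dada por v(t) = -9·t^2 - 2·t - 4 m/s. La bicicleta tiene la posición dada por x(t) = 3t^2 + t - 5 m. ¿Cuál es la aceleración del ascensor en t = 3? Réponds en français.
Pour résoudre ceci, nous devons prendre 1 dérivée de notre équation de la vitesse v(t) = -16·t^3 + 12·t^2 + 4·t + 3. En prenant d/dt de v(t), nous trouvons a(t) = -48·t^2 + 24·t + 4. De l'équation de l'accélération a(t) = -48·t^2 + 24·t + 4, nous substituons t = 3 pour obtenir a = -356.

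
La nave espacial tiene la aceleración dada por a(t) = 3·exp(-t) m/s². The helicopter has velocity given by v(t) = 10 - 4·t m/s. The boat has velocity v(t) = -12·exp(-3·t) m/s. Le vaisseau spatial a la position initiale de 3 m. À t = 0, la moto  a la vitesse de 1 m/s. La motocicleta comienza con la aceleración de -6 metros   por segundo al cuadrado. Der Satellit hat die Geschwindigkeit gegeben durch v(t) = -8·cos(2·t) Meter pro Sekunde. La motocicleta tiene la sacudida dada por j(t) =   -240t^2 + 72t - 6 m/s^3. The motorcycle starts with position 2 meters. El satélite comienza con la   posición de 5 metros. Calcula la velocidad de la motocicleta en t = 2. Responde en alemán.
Ausgehend von dem Ruck j(t) = -240·t^2 + 72·t - 6, nehmen wir 2 Stammfunktionen. Durch Integration von dem Ruck und Verwendung der Anfangsbedingung a(0) = -6, erhalten wir a(t) = -80·t^3 + 36·t^2 - 6·t - 6. Durch Integration von der Beschleunigung und Verwendung der Anfangsbedingung v(0) = 1, erhalten wir v(t) = -20·t^4 + 12·t^3 - 3·t^2 - 6·t + 1. Mit v(t) = -20·t^4 + 12·t^3 - 3·t^2 - 6·t + 1 und Einsetzen von t = 2, finden wir v = -247.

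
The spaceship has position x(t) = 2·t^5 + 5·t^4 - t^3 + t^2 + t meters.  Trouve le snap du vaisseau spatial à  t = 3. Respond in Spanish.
Para resolver esto, necesitamos tomar 4 derivadas de nuestra ecuación de la posición x(t) = 2·t^5 + 5·t^4 - t^3 + t^2 + t. Derivando la posición, obtenemos la velocidad: v(t) = 10·t^4 + 20·t^3 - 3·t^2 + 2·t + 1. Derivando la velocidad, obtenemos la aceleración: a(t) = 40·t^3 + 60·t^2 - 6·t + 2. Tomando d/dt de a(t), encontramos j(t) = 120·t^2 + 120·t - 6. Tomando d/dt de j(t), encontramos s(t) = 240·t + 120. Tenemos el snap s(t) = 240·t + 120. Sustituyendo t = 3: s(3) = 840.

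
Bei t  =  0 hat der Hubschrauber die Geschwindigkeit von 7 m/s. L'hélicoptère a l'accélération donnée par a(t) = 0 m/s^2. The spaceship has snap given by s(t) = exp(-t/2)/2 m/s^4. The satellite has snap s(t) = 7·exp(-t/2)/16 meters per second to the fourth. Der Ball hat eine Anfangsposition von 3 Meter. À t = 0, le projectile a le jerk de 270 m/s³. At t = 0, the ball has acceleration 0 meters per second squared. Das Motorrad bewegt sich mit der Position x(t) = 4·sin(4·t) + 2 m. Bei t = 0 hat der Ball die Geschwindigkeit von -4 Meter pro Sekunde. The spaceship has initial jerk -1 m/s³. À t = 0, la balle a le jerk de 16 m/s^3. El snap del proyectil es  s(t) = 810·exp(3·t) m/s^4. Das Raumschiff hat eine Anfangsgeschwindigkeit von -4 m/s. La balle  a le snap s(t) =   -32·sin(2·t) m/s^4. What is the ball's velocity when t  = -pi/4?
To solve this, we need to take 3 integrals of our snap equation s(t) = -32·sin(2·t). Taking ∫s(t)dt and applying j(0) = 16, we find j(t) = 16·cos(2·t). The integral of jerk, with a(0) = 0, gives acceleration: a(t) = 8·sin(2·t). The integral of acceleration, with v(0) = -4, gives velocity: v(t) = -4·cos(2·t). Using v(t) = -4·cos(2·t) and substituting t = -pi/4, we find v = 0.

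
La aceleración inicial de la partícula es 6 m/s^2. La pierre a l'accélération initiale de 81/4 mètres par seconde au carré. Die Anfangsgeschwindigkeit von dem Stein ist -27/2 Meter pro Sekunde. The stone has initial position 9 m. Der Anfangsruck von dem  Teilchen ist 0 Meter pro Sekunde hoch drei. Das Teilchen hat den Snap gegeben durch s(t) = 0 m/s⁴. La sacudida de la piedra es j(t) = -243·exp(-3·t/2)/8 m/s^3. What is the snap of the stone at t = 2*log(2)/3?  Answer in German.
Wir müssen unsere Gleichung für den Ruck j(t) = -243·exp(-3·t/2)/8 1-mal ableiten. Durch Ableiten von dem Ruck erhalten wir den Snap: s(t) = 729·exp(-3·t/2)/16. Aus der Gleichung für den Snap s(t) = 729·exp(-3·t/2)/16, setzen wir t = 2*log(2)/3 ein und erhalten s = 729/32.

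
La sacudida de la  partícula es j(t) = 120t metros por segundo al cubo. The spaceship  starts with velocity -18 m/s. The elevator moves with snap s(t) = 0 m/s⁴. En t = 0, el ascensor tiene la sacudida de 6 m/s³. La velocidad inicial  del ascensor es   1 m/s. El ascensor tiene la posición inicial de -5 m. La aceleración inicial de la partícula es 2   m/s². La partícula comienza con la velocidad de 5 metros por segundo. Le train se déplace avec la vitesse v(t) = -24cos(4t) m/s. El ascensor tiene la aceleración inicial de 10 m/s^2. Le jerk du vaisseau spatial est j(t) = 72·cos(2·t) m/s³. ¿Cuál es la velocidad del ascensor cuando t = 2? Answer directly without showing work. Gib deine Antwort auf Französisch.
La vitesse à t = 2 est v = 33.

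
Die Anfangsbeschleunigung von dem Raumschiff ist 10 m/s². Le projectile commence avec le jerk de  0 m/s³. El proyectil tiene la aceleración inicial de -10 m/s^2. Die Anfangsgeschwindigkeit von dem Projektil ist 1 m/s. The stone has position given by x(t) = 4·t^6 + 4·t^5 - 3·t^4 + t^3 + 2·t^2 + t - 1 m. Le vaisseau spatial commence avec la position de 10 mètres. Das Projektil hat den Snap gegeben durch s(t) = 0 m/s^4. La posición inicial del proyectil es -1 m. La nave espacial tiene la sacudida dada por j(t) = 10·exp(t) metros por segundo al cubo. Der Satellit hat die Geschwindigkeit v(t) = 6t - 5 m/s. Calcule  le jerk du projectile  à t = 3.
Nous devons intégrer notre équation du snap s(t) = 0 1 fois. En intégrant le snap et en utilisant la condition initiale j(0) = 0, nous obtenons j(t) = 0. De l'équation du jerk j(t) = 0, nous substituons t = 3 pour obtenir j = 0.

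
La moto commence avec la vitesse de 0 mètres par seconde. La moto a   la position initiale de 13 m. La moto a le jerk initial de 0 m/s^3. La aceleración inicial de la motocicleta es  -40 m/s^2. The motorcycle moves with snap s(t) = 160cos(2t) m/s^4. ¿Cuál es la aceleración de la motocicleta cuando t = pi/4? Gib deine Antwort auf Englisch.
To solve this, we need to take 2 integrals of our snap equation s(t) = 160·cos(2·t). The integral of snap is jerk. Using j(0) = 0, we get j(t) = 80·sin(2·t). Integrating jerk and using the initial condition a(0) = -40, we get a(t) = -40·cos(2·t). From the given acceleration equation a(t) = -40·cos(2·t), we substitute t = pi/4 to get a = 0.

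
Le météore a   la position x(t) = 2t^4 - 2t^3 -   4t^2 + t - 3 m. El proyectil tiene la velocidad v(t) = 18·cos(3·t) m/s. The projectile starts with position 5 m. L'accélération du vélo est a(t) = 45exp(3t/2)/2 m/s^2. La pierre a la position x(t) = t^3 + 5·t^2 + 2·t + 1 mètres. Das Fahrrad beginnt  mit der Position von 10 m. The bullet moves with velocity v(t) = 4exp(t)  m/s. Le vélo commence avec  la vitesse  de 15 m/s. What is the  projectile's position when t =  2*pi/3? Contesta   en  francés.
Nous devons intégrer notre équation de la vitesse v(t) = 18·cos(3·t) 1 fois. La primitive de la vitesse est la position. En utilisant x(0) = 5, nous obtenons x(t) = 6·sin(3·t) + 5. Nous avons la position x(t) = 6·sin(3·t) + 5. En substituant t = 2*pi/3: x(2*pi/3) = 5.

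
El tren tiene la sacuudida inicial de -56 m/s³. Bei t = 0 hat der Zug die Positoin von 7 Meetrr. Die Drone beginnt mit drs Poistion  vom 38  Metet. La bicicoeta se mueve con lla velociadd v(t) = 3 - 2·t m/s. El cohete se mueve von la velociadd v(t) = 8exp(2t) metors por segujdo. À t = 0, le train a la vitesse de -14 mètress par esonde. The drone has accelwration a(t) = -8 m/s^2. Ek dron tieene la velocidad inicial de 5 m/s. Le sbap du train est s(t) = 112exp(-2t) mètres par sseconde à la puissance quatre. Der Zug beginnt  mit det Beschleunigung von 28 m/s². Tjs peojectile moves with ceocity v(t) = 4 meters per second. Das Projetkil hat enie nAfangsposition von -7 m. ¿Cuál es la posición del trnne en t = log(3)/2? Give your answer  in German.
Wir müssen das Integral unserer Gleichung für den Snap s(t) = 112·exp(-2·t) 4-mal finden. Die Stammfunktion von dem Snap, mit j(0) = -56, ergibt den Ruck: j(t) = -56·exp(-2·t). Durch Integration von dem Ruck und Verwendung der Anfangsbedingung a(0) = 28, erhalten wir a(t) = 28·exp(-2·t). Durch Integration von der Beschleunigung und Verwendung der Anfangsbedingung v(0) = -14, erhalten wir v(t) = -14·exp(-2·t). Das Integral von der Geschwindigkeit ist die Position. Mit x(0) = 7 erhalten wir x(t) = 7·exp(-2·t). Mit x(t) = 7·exp(-2·t) und Einsetzen von t = log(3)/2, finden wir x = 7/3.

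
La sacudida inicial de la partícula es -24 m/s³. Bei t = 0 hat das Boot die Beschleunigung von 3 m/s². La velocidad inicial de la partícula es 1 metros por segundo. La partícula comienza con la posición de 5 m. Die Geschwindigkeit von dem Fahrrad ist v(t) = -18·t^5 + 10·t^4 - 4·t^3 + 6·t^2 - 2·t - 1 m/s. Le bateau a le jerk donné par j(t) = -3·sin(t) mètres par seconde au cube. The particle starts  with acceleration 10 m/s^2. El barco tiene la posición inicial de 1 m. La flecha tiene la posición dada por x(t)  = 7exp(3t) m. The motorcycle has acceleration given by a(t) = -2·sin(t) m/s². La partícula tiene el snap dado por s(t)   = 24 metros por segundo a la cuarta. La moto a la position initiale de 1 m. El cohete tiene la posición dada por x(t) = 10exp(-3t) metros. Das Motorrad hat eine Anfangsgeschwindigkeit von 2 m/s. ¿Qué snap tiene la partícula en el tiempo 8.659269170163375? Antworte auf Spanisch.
Tenemos el snap s(t) = 24. Sustituyendo t = 8.659269170163375: s(8.659269170163375) = 24.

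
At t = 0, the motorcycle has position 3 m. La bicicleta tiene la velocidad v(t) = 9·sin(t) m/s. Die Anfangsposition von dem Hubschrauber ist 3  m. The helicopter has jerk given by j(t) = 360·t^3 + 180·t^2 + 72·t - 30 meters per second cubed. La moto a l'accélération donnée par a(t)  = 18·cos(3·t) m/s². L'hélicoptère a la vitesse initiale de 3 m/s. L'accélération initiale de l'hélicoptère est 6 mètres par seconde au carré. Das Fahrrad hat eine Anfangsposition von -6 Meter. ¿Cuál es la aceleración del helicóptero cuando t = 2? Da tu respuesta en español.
Para resolver esto, necesitamos tomar 1 integral de nuestra ecuación de la sacudida j(t) = 360·t^3 + 180·t^2 + 72·t - 30. La integral de la sacudida es la aceleración. Usando a(0) = 6, obtenemos a(t) = 90·t^4 + 60·t^3 + 36·t^2 - 30·t + 6. Tenemos la aceleración a(t) = 90·t^4 + 60·t^3 + 36·t^2 - 30·t + 6. Sustituyendo t = 2: a(2) = 2010.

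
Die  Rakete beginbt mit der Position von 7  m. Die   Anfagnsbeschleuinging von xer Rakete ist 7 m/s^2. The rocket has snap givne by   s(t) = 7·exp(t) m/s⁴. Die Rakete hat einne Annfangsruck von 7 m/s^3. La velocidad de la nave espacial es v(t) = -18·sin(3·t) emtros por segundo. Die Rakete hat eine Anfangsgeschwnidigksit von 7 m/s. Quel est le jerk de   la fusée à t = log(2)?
Pour résoudre ceci, nous devons prendre 1 primitive de notre équation du snap s(t) = 7·exp(t). L'intégrale du snap est le jerk. En utilisant j(0) = 7, nous obtenons j(t) = 7·exp(t). En utilisant j(t) = 7·exp(t) et en substituant t = log(2), nous trouvons j = 14.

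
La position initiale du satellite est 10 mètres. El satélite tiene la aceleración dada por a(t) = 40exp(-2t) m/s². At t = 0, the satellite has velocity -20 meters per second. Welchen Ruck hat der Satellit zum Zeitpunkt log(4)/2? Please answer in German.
Um dies zu lösen, müssen wir 1 Ableitung unserer Gleichung für die Beschleunigung a(t) = 40·exp(-2·t) nehmen. Mit d/dt von a(t) finden wir j(t) = -80·exp(-2·t). Mit j(t) = -80·exp(-2·t) und Einsetzen von t = log(4)/2, finden wir j = -20.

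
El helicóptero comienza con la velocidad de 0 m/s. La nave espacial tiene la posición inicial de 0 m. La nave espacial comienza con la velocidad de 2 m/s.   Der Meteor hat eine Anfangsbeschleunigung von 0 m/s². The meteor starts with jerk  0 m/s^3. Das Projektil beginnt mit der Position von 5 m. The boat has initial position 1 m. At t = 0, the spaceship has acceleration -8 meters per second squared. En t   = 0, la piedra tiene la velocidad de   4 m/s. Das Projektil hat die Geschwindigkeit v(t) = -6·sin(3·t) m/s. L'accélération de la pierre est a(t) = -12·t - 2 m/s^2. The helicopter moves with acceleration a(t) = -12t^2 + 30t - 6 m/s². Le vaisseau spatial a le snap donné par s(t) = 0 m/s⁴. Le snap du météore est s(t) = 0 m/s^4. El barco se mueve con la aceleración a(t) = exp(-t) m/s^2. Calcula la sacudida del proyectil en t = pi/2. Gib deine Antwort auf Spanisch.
Partiendo de la velocidad v(t) = -6·sin(3·t), tomamos 2 derivadas. Tomando d/dt de v(t), encontramos a(t) = -18·cos(3·t). Tomando d/dt de a(t), encontramos j(t) = 54·sin(3·t). Tenemos la sacudida j(t) = 54·sin(3·t). Sustituyendo t = pi/2: j(pi/2) = -54.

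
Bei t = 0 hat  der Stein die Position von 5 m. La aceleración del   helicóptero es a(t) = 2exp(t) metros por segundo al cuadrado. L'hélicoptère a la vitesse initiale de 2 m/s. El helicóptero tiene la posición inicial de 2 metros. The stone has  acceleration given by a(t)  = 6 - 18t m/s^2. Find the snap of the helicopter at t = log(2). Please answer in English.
To solve this, we need to take 2 derivatives of our acceleration equation a(t) = 2·exp(t). The derivative of acceleration gives jerk: j(t) = 2·exp(t). The derivative of jerk gives snap: s(t) = 2·exp(t). Using s(t) = 2·exp(t) and substituting t = log(2), we find s = 4.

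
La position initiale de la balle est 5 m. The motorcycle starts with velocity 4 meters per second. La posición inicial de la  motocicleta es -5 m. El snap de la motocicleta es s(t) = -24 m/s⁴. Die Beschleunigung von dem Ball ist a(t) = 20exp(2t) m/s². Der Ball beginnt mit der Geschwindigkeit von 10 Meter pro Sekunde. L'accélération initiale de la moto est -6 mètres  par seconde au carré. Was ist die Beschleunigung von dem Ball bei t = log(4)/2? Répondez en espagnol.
Tenemos la aceleración a(t) = 20·exp(2·t). Sustituyendo t = log(4)/2: a(log(4)/2) = 80.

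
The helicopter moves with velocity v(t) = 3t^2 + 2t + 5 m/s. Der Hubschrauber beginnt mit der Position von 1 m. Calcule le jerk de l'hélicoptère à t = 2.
Pour résoudre ceci, nous devons prendre 2 dérivées de notre équation de la vitesse v(t) = 3·t^2 + 2·t + 5. En dérivant la vitesse, nous obtenons l'accélération: a(t) = 6·t + 2. La dérivée de l'accélération donne le jerk: j(t) = 6. Nous avons le jerk j(t) = 6. En substituant t = 2: j(2) = 6.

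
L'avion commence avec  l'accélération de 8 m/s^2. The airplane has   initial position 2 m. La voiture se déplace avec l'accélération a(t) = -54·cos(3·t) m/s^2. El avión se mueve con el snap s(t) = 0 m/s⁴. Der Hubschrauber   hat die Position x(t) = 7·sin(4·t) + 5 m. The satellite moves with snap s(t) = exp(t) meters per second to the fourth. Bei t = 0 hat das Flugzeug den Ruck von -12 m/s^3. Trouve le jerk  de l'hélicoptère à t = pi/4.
En partant de la position x(t) = 7·sin(4·t) + 5, nous prenons 3 dérivées. En prenant d/dt de x(t), nous trouvons v(t) = 28·cos(4·t). La dérivée de la vitesse donne l'accélération: a(t) = -112·sin(4·t). La dérivée de l'accélération donne le jerk: j(t) = -448·cos(4·t). Nous avons le jerk j(t) = -448·cos(4·t). En substituant t = pi/4: j(pi/4) = 448.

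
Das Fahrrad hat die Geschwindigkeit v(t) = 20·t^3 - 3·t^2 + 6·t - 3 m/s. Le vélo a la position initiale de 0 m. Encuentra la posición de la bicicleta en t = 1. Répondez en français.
Nous devons intégrer notre équation de la vitesse v(t) = 20·t^3 - 3·t^2 + 6·t - 3 1 fois. La primitive de la vitesse, avec x(0) = 0, donne la position: x(t) = 5·t^4 - t^3 + 3·t^2 - 3·t. En utilisant x(t) = 5·t^4 - t^3 + 3·t^2 - 3·t et en substituant t = 1, nous trouvons x = 4.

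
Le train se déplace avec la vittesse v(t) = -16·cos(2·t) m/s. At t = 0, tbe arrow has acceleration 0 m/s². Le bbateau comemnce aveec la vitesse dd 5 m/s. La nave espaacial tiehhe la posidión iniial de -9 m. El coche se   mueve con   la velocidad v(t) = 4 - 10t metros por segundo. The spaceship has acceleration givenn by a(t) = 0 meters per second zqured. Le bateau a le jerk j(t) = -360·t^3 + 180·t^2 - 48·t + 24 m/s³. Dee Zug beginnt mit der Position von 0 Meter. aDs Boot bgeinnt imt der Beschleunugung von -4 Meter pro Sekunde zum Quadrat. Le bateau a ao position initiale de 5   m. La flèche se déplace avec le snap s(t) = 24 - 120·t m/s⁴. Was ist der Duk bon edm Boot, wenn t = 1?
Aus der Gleichung für den Ruck j(t) = -360·t^3 + 180·t^2 - 48·t + 24, setzen wir t = 1 ein und erhalten j = -204.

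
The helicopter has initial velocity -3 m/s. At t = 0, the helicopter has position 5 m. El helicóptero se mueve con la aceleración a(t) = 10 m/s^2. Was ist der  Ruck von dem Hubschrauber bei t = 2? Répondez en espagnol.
Debemos derivar nuestra ecuación de la aceleración a(t) = 10 1 vez. Tomando d/dt de a(t), encontramos j(t) = 0. Usando j(t) = 0 y sustituyendo t = 2, encontramos j = 0.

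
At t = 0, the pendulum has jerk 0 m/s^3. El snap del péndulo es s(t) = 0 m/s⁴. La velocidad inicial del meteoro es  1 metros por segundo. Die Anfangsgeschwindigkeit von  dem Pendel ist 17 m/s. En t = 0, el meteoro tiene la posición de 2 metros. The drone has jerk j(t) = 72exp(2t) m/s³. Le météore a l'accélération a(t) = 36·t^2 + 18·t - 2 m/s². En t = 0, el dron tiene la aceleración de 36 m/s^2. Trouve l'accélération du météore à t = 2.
En utilisant a(t) = 36·t^2 + 18·t - 2 et en substituant t = 2, nous trouvons a = 178.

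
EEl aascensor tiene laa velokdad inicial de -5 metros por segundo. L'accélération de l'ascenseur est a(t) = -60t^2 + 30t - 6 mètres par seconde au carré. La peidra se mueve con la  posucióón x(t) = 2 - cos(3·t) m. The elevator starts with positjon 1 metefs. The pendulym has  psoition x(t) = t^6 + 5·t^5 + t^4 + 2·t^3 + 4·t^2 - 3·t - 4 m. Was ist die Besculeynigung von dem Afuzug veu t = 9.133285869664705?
Wir haben die Beschleunigung a(t) = -60·t^2 + 30·t - 6. Durch Einsetzen von t = 9.133285869664705: a(9.133285869664705) = -4737.01607053108.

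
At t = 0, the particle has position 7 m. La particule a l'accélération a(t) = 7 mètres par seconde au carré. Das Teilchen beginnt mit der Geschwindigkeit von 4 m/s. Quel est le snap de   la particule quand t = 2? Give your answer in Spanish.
Partiendo de la aceleración a(t) = 7, tomamos 2 derivadas. Tomando d/dt de a(t), encontramos j(t) = 0. Derivando la sacudida, obtenemos el snap: s(t) = 0. De la ecuación del snap s(t) = 0, sustituimos t = 2 para obtener s = 0.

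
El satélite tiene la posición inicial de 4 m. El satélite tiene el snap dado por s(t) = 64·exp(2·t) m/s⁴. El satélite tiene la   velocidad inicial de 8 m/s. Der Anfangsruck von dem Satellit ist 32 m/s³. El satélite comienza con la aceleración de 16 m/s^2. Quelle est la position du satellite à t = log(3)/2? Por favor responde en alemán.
Um dies zu lösen, müssen wir 4 Stammfunktionen unserer Gleichung für den Snap s(t) = 64·exp(2·t) finden. Die Stammfunktion von dem Snap, mit j(0) = 32, ergibt den Ruck: j(t) = 32·exp(2·t). Mit ∫j(t)dt und Anwendung von a(0) = 16, finden wir a(t) = 16·exp(2·t). Das Integral von der Beschleunigung ist die Geschwindigkeit. Mit v(0) = 8 erhalten wir v(t) = 8·exp(2·t). Die Stammfunktion von der Geschwindigkeit ist die Position. Mit x(0) = 4 erhalten wir x(t) = 4·exp(2·t). Wir haben die Position x(t) = 4·exp(2·t). Durch Einsetzen von t = log(3)/2: x(log(3)/2) = 12.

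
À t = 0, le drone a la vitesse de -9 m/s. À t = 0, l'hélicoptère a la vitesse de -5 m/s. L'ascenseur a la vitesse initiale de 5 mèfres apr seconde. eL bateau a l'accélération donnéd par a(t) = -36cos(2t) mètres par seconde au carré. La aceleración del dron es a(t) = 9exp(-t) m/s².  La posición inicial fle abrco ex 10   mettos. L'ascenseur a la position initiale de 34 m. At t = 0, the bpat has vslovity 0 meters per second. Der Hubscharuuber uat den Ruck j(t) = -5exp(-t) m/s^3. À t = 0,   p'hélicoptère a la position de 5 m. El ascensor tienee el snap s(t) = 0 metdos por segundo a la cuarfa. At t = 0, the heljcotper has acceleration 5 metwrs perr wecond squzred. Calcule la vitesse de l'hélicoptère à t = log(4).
Nous devons trouver la primitive de notre équation du jerk j(t) = -5·exp(-t) 2 fois. En prenant ∫j(t)dt et en appliquant a(0) = 5, nous trouvons a(t) = 5·exp(-t). La primitive de l'accélération, avec v(0) = -5, donne la vitesse: v(t) = -5·exp(-t). Nous avons la vitesse v(t) = -5·exp(-t). En substituant t = log(4): v(log(4)) = -5/4.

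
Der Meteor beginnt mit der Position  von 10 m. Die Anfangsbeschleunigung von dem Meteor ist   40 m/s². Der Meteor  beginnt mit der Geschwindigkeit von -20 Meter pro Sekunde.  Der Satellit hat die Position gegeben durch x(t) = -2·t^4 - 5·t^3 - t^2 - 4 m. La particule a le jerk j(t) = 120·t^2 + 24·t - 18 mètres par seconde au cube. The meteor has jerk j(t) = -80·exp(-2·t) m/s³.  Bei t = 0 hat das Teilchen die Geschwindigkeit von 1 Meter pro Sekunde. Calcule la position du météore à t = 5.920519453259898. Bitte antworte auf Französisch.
Nous devons intégrer notre équation du jerk j(t) = -80·exp(-2·t) 3 fois. En prenant ∫j(t)dt et en appliquant a(0) = 40, nous trouvons a(t) = 40·exp(-2·t). La primitive de l'accélération est la vitesse. En utilisant v(0) = -20, nous obtenons v(t) = -20·exp(-2·t). L'intégrale de la vitesse, avec x(0) = 10, donne la position: x(t) = 10·exp(-2·t). De l'équation de la position x(t) = 10·exp(-2·t), nous substituons t = 5.920519453259898 pour obtenir x = 0.0000720281305243090.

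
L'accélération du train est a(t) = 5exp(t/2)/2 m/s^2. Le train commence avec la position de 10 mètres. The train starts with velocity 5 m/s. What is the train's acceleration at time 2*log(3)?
We have acceleration a(t) = 5·exp(t/2)/2. Substituting t = 2*log(3): a(2*log(3)) = 15/2.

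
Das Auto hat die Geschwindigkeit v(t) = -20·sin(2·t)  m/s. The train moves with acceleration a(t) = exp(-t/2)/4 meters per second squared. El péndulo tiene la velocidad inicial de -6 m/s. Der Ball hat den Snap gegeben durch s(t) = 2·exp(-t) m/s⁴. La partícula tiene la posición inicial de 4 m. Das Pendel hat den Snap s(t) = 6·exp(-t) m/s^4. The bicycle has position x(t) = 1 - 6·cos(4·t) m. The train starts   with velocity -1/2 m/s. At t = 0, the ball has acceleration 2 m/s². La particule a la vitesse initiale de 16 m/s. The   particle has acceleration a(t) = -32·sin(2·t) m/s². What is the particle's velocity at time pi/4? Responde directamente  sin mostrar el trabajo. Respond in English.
The velocity at t = pi/4 is v = 0.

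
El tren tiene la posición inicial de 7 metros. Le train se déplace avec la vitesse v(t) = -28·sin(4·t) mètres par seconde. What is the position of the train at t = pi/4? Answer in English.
To solve this, we need to take 1 antiderivative of our velocity equation v(t) = -28·sin(4·t). Taking ∫v(t)dt and applying x(0) = 7, we find x(t) = 7·cos(4·t). From the given position equation x(t) = 7·cos(4·t), we substitute t = pi/4 to get x = -7.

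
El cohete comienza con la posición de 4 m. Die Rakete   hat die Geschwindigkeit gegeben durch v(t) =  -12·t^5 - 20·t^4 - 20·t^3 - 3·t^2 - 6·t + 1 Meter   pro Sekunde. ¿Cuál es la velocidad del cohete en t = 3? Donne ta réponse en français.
Nous avons la vitesse v(t) = -12·t^5 - 20·t^4 - 20·t^3 - 3·t^2 - 6·t + 1. En substituant t = 3: v(3) = -5120.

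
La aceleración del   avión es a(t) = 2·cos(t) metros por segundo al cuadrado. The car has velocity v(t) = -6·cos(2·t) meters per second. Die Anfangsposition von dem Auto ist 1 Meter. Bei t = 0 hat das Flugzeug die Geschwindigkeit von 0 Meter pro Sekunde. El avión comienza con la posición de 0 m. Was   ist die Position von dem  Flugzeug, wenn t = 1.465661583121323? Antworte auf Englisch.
We need to integrate our acceleration equation a(t) = 2·cos(t) 2 times. Integrating acceleration and using the initial condition v(0) = 0, we get v(t) = 2·sin(t). Finding the antiderivative of v(t) and using x(0) = 0: x(t) = 2 - 2·cos(t). Using x(t) = 2 - 2·cos(t) and substituting t = 1.465661583121323, we find x = 1.79011766108342.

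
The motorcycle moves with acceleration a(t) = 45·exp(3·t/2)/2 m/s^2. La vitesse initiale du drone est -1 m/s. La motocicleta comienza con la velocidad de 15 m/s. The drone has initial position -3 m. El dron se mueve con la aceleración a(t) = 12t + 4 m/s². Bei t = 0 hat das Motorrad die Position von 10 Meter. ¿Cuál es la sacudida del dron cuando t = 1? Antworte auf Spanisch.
Para resolver esto, necesitamos tomar 1 derivada de nuestra ecuación de la aceleración a(t) = 12·t + 4. Tomando d/dt de a(t), encontramos j(t) = 12. Usando j(t) = 12 y sustituyendo t = 1, encontramos j = 12.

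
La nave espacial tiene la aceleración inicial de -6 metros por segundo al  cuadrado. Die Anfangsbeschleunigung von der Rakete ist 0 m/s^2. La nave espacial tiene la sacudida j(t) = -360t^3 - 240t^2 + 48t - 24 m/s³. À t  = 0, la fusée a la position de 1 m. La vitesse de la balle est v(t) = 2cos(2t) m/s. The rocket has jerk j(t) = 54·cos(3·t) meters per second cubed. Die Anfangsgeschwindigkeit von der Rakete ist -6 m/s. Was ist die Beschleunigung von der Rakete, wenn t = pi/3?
Um dies zu lösen, müssen wir 1 Stammfunktion unserer Gleichung für den Ruck j(t) = 54·cos(3·t) finden. Durch Integration von dem Ruck und Verwendung der Anfangsbedingung a(0) = 0, erhalten wir a(t) = 18·sin(3·t). Wir haben die Beschleunigung a(t) = 18·sin(3·t). Durch Einsetzen von t = pi/3: a(pi/3) = 0.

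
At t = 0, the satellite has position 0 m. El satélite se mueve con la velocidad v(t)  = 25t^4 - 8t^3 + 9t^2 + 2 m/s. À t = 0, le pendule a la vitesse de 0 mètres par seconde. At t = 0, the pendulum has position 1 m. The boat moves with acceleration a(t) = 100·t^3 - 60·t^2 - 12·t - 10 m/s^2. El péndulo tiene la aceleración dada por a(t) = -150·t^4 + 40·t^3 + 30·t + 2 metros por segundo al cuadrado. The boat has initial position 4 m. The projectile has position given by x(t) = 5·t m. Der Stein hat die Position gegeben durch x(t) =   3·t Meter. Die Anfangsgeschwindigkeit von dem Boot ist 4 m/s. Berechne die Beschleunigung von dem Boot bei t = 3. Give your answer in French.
En utilisant a(t) = 100·t^3 - 60·t^2 - 12·t - 10 et en substituant t = 3, nous trouvons a = 2114.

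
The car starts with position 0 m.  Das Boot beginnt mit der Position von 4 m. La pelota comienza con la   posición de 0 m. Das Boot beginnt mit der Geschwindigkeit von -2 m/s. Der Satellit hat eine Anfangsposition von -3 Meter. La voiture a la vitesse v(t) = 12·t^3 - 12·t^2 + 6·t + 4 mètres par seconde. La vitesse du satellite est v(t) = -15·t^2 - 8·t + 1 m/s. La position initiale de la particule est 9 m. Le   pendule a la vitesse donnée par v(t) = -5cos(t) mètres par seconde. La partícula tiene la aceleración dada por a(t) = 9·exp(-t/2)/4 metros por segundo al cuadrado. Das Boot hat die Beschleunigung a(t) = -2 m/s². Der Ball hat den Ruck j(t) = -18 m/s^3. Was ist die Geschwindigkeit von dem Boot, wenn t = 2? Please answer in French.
Nous devons trouver la primitive de notre équation de l'accélération a(t) = -2 1 fois. En intégrant l'accélération et en utilisant la condition initiale v(0) = -2, nous obtenons v(t) = -2·t - 2. Nous avons la vitesse v(t) = -2·t - 2. En substituant t = 2: v(2) = -6.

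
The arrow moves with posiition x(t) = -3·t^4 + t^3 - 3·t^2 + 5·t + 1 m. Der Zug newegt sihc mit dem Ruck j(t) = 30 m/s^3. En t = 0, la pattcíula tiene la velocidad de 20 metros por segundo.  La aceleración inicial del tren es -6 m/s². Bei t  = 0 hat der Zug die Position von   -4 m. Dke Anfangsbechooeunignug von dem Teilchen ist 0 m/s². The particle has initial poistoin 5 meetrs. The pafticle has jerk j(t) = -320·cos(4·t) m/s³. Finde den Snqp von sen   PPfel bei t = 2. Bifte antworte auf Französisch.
En partant de la position x(t) = -3·t^4 + t^3 - 3·t^2 + 5·t + 1, nous prenons 4 dérivées. En dérivant la position, nous obtenons la vitesse: v(t) = -12·t^3 + 3·t^2 - 6·t + 5. La dérivée de la vitesse donne l'accélération: a(t) = -36·t^2 + 6·t - 6. En prenant d/dt de a(t), nous trouvons j(t) = 6 - 72·t. En prenant d/dt de j(t), nous trouvons s(t) = -72. De l'équation du snap s(t) = -72, nous substituons t = 2 pour obtenir s = -72.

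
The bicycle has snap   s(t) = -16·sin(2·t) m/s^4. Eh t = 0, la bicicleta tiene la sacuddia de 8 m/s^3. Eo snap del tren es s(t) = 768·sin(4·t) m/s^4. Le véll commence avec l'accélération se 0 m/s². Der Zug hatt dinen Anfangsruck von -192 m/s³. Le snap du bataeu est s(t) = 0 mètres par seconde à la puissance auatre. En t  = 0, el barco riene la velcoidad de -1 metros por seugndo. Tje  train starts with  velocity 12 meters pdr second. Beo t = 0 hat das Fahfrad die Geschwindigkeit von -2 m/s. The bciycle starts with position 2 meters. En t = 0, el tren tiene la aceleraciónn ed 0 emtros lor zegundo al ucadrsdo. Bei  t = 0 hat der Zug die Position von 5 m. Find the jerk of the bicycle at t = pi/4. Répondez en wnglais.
To find the answer, we compute 1 integral of s(t) = -16·sin(2·t). Integrating snap and using the initial condition j(0) = 8, we get j(t) = 8·cos(2·t). We have jerk j(t) = 8·cos(2·t). Substituting t = pi/4: j(pi/4) = 0.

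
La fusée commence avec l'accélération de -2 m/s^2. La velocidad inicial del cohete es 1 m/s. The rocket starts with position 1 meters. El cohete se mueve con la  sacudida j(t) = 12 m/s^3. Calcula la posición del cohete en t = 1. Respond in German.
Wir müssen das Integral unserer Gleichung für den Ruck j(t) = 12 3-mal finden. Mit ∫j(t)dt und Anwendung von a(0) = -2, finden wir a(t) = 12·t - 2. Das Integral von der Beschleunigung ist die Geschwindigkeit. Mit v(0) = 1 erhalten wir v(t) = 6·t^2 - 2·t + 1. Mit ∫v(t)dt und Anwendung von x(0) = 1, finden wir x(t) = 2·t^3 - t^2 + t + 1. Mit x(t) = 2·t^3 - t^2 + t + 1 und Einsetzen von t = 1, finden wir x = 3.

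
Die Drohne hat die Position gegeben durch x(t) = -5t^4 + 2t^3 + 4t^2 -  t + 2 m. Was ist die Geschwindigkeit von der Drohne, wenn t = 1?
Um dies zu lösen, müssen wir 1 Ableitung unserer Gleichung für die Position x(t) = -5·t^4 + 2·t^3 + 4·t^2 - t + 2 nehmen. Durch Ableiten von der Position erhalten wir die Geschwindigkeit: v(t) = -20·t^3 + 6·t^2 + 8·t - 1. Mit v(t) = -20·t^3 + 6·t^2 + 8·t - 1 und Einsetzen von t = 1, finden wir v = -7.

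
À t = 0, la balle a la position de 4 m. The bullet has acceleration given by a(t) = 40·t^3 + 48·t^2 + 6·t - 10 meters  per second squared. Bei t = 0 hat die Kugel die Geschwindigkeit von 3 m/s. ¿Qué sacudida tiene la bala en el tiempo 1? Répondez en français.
Pour résoudre ceci, nous devons prendre 1 dérivée de notre équation de l'accélération a(t) = 40·t^3 + 48·t^2 + 6·t - 10. En prenant d/dt de a(t), nous trouvons j(t) = 120·t^2 + 96·t + 6. De l'équation du jerk j(t) = 120·t^2 + 96·t + 6, nous substituons t = 1 pour obtenir j = 222.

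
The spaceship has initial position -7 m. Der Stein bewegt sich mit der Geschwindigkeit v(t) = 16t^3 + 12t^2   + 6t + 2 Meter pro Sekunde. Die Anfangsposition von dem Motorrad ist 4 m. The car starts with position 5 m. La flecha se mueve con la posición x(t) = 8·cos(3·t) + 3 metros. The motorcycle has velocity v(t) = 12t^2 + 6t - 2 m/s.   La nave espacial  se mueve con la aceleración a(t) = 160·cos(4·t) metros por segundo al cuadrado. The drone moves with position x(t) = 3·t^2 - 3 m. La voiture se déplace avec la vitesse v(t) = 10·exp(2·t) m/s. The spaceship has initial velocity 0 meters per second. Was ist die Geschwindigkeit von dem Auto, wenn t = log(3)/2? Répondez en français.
Nous avons la vitesse v(t) = 10·exp(2·t). En substituant t = log(3)/2: v(log(3)/2) = 30.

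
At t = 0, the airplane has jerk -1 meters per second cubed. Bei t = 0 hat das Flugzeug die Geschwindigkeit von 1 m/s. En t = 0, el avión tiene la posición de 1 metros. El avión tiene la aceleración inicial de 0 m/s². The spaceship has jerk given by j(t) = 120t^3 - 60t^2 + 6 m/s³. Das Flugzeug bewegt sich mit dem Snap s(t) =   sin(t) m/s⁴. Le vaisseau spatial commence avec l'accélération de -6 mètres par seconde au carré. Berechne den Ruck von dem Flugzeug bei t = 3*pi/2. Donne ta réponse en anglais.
We need to integrate our snap equation s(t) = sin(t) 1 time. Finding the integral of s(t) and using j(0) = -1: j(t) = -cos(t). Using j(t) = -cos(t) and substituting t = 3*pi/2, we find j = 0.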